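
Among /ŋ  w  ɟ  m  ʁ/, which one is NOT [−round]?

w

Every segment except /w/ is [−round]. /w/ (labial-velar glide) is [+round], so it is the exception.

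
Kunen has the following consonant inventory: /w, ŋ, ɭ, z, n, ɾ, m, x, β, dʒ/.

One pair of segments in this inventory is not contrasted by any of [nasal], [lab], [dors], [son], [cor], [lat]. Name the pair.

z, dʒ

Both /z/ and /dʒ/ are [−nasal], [−labial], [−dorsal], [−sonorant], [+coronal], [−lateral]. Since the list omits [continuant], [anterior] and [distributed] — which do distinguish the voiced alveolar fricative from the voiced postalveolar affricate — this pair collapses; all other pairs remain distinct.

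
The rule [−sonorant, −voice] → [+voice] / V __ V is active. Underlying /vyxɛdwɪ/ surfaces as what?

[vyɣɛdwɪ]

The only segment in the rule's environment that also matches [−sonorant, −voice] is /x/. Applying [+voice] turns the voiceless velar fricative into /ɣ/ (voiced velar fricative), giving [vyɣɛdwɪ].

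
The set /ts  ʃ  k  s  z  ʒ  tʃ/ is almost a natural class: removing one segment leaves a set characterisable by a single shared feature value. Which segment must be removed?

[strident] (equivalently [coronal], [dorsal]) groups all but one: /s, z, ts, ʒ, ʃ, tʃ/ share [+strident] while /k/ (voiceless velar stop) alone is [−strident]. Removing any other segment would not leave a single-feature class that excludes it.

k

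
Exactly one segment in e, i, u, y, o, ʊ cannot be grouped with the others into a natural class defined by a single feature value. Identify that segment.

[tense] groups all but one: /i, o, e, y, u/ share [+tense] while /ʊ/ (high back rounded lax vowel) alone is [−tense]. Removing any other segment would not leave a single-feature class that excludes it.

ʊ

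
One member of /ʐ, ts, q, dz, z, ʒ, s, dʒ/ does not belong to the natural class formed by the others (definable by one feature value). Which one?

q

[strident] (equivalently [coronal], [dorsal]) groups all but one: /dʒ, dz, ʐ, ts, s, z, ʒ/ share [+strident] while /q/ (voiceless uvular stop) alone is [-strident]. Removing any other segment would not leave a single-feature class that excludes it.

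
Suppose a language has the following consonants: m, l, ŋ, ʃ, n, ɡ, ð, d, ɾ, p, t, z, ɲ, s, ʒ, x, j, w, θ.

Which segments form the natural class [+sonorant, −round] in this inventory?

Among the inventory, the [+sonorant] segments are /m, l, ŋ, n, ɾ, ɲ, j, w/.
Within that set, [−round] leaves /m, l, ŋ, n, ɾ, ɲ, j/.

m, l, ŋ, n, ɾ, ɲ, j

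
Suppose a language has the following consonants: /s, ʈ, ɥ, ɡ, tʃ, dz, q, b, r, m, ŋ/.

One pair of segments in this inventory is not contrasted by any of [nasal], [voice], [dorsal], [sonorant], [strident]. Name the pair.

/s/ (voiceless alveolar fricative) and /tʃ/ (voiceless postalveolar affricate) are both [−nasal], [−voice], [−dorsal], [−sonorant], [+strident], so none of the listed features separates them. (They do differ in [continuant], [anterior] and [distributed], which are not among the given features.) Every other pair in the inventory differs on at least one listed feature.

s, tʃ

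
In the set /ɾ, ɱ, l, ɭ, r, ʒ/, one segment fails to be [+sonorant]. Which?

/ʒ/ is the voiced postalveolar fricative, which is [−sonorant]; the rest — /ɾ, r, ɱ, ɭ, l/ — are [+sonorant].

ʒ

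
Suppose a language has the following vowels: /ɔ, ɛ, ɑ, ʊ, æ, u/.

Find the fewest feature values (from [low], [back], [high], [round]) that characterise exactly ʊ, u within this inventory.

Every target segment is [+high] and no other inventory member is, so one feature is enough.

[+high]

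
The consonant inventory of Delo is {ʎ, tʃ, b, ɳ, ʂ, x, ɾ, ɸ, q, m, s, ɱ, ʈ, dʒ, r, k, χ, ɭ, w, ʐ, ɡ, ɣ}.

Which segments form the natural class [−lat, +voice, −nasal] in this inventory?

Eliminate segments failing any feature: /ʎ, ɭ/ are [+lateral]; /tʃ, ʂ, x, ɸ, q, s, ʈ, k, χ/ are [−voice]; /ɳ, m, ɱ/ are [+nasal]. The remaining /b, ɾ, dʒ, r, w, ʐ, ɡ, ɣ/ satisfy [−lateral], [+voice], [−nasal].

b, ɾ, dʒ, r, w, ʐ, ɡ, ɣ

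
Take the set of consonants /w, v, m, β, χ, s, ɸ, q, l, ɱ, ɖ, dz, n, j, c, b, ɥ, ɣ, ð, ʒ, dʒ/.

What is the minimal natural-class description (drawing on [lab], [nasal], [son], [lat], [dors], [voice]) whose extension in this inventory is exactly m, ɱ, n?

[+nasal]

/m, ɱ, n/ are exactly the [+nasal] segments in the inventory, so a single feature suffices.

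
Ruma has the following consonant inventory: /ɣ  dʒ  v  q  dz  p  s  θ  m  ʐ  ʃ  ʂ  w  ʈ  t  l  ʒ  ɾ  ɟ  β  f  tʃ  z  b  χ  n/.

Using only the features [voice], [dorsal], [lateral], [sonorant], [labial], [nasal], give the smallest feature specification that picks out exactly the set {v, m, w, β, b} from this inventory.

The class [+voice], [+labial] has exactly /v, m, w, β, b/ as its extension in this inventory. No smaller conjunction from the listed features achieves this: [+labial] alone would also admit /p, f/; [+voice] alone would also admit /ɣ, dʒ, dz, ʐ, …/; and checking the remaining single features turns up none with this extension.

[+voice, +labial]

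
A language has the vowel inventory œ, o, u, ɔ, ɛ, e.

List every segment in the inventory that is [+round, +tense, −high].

o

Eliminate segments failing any feature: /œ, ɔ/ are [−tense]; /u/ is [+high]; /ɛ, e/ are [−round]. The remaining /o/ satisfy [+round], [+tense], [−high].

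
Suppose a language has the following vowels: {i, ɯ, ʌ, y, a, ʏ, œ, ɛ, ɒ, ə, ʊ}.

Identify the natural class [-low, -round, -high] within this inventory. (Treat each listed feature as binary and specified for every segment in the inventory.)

ʌ, ɛ, ə

Eliminate segments failing any feature: /i, ɯ/ are [+high]; /y, ʏ, œ, ʊ/ are [+round]; /a, ɒ/ are [+low]. The remaining /ʌ, ɛ, ə/ satisfy [-low], [-round], [-high].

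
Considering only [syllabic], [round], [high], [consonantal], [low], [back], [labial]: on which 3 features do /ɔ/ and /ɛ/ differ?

The two segments share [+syllabic], [−high], [−consonantal], [−low]. The only features from the list on which they differ: /ɔ/ is [+labial] while /ɛ/ is [−labial]; /ɔ/ is [+round] while /ɛ/ is [−round]; /ɔ/ is [+back] while /ɛ/ is [−back].

[labial], [round], [back]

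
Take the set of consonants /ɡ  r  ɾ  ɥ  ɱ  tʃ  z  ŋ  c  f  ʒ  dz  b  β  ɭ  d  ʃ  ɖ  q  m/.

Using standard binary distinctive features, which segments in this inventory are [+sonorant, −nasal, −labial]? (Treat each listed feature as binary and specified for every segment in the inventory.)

The [+sonorant] segments are /r, ɾ, ɥ, ɱ, ŋ, ɭ, m/.
Of those, [−nasal] gives /r, ɾ, ɥ, ɭ/.
Then [−labial] leaves /r, ɾ, ɭ/.

r, ɾ, ɭ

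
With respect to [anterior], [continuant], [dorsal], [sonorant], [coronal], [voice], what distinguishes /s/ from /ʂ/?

[anterior]

/s/ (voiceless alveolar fricative) and /ʂ/ (voiceless retroflex fricative) agree on [+continuant], [-dorsal], [-sonorant], [+coronal], [-voice]. They differ on [anterior] (/s/ [+], /ʂ/ [-]).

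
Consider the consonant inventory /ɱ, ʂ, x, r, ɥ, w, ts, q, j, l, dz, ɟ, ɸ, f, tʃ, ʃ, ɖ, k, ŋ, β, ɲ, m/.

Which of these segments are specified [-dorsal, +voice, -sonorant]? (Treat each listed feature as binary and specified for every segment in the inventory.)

Checking each segment against [-dorsal], [+voice], [-sonorant]: /dz/ (voiced alveolar affricate), /ɖ/ (voiced retroflex stop), /β/ (voiced bilabial fricative) satisfy every feature; every other segment in the inventory fails at least one.

dz, ɖ, β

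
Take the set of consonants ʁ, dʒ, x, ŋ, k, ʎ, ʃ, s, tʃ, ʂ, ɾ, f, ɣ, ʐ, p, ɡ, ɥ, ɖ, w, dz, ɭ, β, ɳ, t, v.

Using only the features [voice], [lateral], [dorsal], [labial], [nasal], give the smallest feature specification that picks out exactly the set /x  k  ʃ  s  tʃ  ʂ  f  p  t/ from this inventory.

[-voice]

/x, k, ʃ, s, tʃ, ʂ, f, p, t/ are exactly the [-voice] segments in the inventory, so a single feature suffices.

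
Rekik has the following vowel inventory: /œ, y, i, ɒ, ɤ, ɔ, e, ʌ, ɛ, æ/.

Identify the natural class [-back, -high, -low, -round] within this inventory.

Among the inventory, the [-back] segments are /œ, y, i, e, ɛ, æ/.
Of those, [-high] gives /œ, e, ɛ, æ/.
Of those, [-low] gives /œ, e, ɛ/.
Intersecting with [-round] leaves /e, ɛ/.

e, ɛ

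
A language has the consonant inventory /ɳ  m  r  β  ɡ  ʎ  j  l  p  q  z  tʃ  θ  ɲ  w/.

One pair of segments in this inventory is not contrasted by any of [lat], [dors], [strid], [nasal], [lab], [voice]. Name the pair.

j, ɡ

On the given features, /j/ and /ɡ/ have an identical profile: [−lateral], [+dorsal], [−strident], [−nasal], [−labial], [+voice]. No other two segments in the inventory coincide on all 6 features. (They do differ in [sonorant], [continuant] and [back], which are not among the given features.)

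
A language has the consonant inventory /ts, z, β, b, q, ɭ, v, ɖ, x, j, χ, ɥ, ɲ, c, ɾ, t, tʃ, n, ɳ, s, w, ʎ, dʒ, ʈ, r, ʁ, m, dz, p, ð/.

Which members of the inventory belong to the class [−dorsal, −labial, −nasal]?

Eliminate segments failing any feature: /β, b, v, m, p/ are [+labial]; /q, x, j, χ, ɥ, ɲ, c, w, ʎ, ʁ/ are [+dorsal]; /n, ɳ/ are [+nasal]. The remaining /ts, z, ɭ, ɖ, ɾ, t, tʃ, s, dʒ, ʈ, r, dz, ð/ satisfy [−dorsal], [−labial], [−nasal].

ts, z, ɭ, ɖ, ɾ, t, tʃ, s, dʒ, ʈ, r, dz, ð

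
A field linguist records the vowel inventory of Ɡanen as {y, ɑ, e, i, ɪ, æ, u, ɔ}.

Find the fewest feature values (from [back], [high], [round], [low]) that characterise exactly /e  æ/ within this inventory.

/e, æ/ are all [-high], [-back], and no other segment in the inventory matches both values. Dropping any one of them over-generates: [-back] alone would also admit /y, i, ɪ/; [-high] alone would also admit /ɑ, ɔ/. No other single listed feature picks out exactly this set either, so fewer than two features will not do.

[-high, -back]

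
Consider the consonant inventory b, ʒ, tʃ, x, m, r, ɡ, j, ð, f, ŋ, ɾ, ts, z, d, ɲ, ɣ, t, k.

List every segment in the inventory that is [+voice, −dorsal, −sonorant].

Eliminate segments failing any feature: /tʃ, x, f, ts, t, k/ are [−voice]; /m, r, ɾ/ are [+sonorant]; /ɡ, j, ŋ, ɲ, ɣ/ are [+dorsal]. The remaining /b, ʒ, ð, z, d/ satisfy [+voice], [−dorsal], [−sonorant].

b, ʒ, ð, z, d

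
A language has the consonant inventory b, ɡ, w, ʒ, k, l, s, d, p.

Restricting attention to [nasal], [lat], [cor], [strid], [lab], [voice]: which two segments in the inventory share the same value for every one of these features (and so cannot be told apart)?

w, b

On the given features, /w/ and /b/ have an identical profile: [−nasal], [−lateral], [−coronal], [−strident], [+labial], [+voice]. No other two segments in the inventory coincide on all 6 features. (They do differ in [sonorant], [continuant], [round] and [dorsal], which are not among the given features.)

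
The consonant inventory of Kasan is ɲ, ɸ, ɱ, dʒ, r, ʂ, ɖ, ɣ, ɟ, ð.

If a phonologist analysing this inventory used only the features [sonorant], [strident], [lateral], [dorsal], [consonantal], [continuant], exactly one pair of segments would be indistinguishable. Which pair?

ɸ, ð

Both /ɸ/ and /ð/ are [−sonorant], [−strident], [−lateral], [−dorsal], [+consonantal], [+continuant]. Since the list omits [voice], [labial] and [coronal] — which do distinguish the voiceless bilabial fricative from the voiced dental fricative — this pair collapses; all other pairs remain distinct.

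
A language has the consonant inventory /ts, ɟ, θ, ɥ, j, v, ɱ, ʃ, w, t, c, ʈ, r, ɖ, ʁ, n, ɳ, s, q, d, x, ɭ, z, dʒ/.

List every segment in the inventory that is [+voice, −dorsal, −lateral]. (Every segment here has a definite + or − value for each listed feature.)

v, ɱ, r, ɖ, n, ɳ, d, z, dʒ

Checking each segment against [+voice], [−dorsal], [−lateral]: /v/ (voiced labiodental fricative), /ɱ/ (labiodental nasal), /r/ (alveolar trill), /ɖ/ (voiced retroflex stop), /n/ (alveolar nasal), /ɳ/ (retroflex nasal), among others, satisfy every feature; every other segment in the inventory fails at least one.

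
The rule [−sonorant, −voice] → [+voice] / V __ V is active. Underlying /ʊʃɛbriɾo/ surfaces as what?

The only segment in the rule's environment that also matches [−sonorant, −voice] is /ʃ/. Applying [+voice] turns the voiceless postalveolar fricative into /ʒ/ (voiced postalveolar fricative), giving [ʊʒɛbriɾo].

[ʊʒɛbriɾo]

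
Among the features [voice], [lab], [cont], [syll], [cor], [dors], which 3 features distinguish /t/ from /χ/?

[continuant], [coronal], [dorsal]

/t/ is the voiceless alveolar stop and /χ/ is the voiceless uvular fricative. Both are [−voice], [−labial], [−syllabic]. /t/ is [−continuant] while /χ/ is [+continuant]; /t/ is [+coronal] while /χ/ is [−coronal]; /t/ is [−dorsal] while /χ/ is [+dorsal], so the distinguishing features are [continuant], [coronal], [dorsal].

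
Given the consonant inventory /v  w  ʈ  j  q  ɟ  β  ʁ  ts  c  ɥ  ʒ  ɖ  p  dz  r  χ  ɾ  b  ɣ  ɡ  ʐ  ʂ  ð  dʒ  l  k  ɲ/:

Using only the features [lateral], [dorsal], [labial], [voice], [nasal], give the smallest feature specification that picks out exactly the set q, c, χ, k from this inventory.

The class [−voice], [+dorsal] has exactly /q, c, χ, k/ as its extension in this inventory. No smaller conjunction from the listed features achieves this: [+dorsal] alone would also admit /w, j, ɟ, ʁ, …/; [−voice] alone would also admit /ʈ, ts, p, ʂ/; and checking the remaining single features turns up none with this extension.

[−voice, +dorsal]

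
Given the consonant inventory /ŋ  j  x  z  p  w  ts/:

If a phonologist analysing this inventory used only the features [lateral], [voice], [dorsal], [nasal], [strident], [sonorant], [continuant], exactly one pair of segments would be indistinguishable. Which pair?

w, j

/w/ (labial-velar glide) and /j/ (palatal glide) are both [−lateral], [+voice], [+dorsal], [−nasal], [−strident], [+sonorant], [+continuant], so none of the listed features separates them. (They do differ in [labial], [round] and [back], which are not among the given features.) Every other pair in the inventory differs on at least one listed feature.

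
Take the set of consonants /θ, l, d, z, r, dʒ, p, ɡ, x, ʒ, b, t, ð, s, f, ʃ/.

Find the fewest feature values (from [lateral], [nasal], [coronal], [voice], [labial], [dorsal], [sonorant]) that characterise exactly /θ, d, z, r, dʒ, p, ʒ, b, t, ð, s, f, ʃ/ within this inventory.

[−lateral, −dorsal]

The class [−lateral], [−dorsal] has exactly /θ, d, z, r, dʒ, p, ʒ, b, t, ð, s, f, ʃ/ as its extension in this inventory. No smaller conjunction from the listed features achieves this: [−dorsal] alone would also admit /l/; [−lateral] alone would also admit /ɡ, x/; and checking the remaining single features turns up none with this extension.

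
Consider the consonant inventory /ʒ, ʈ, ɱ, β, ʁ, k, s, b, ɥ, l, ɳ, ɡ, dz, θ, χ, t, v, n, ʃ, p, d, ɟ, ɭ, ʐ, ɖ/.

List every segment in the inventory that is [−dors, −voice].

ʈ, s, θ, t, ʃ, p

Eliminate segments failing any feature: /ʒ, ɱ, β, b, l, ɳ, dz, v, n, d, ɭ, ʐ, ɖ/ are [+voice]; /ʁ, k, ɥ, ɡ, χ, ɟ/ are [+dorsal]. The remaining /ʈ, s, θ, t, ʃ, p/ satisfy [−dorsal], [−voice].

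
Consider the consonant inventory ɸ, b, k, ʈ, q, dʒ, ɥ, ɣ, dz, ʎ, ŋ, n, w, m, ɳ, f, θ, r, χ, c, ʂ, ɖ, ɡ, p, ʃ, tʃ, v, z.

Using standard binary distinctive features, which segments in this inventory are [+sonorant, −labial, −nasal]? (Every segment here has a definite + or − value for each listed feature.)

ʎ, r

Checking each segment against [+sonorant], [−labial], [−nasal]: /ʎ/ (palatal lateral approximant), /r/ (alveolar trill) satisfy every feature; every other segment in the inventory fails at least one.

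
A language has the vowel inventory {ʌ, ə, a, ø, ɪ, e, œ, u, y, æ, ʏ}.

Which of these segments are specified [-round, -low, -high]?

Eliminate segments failing any feature: /a, æ/ are [+low]; /ø, œ, u, y, ʏ/ are [+round]; /ɪ/ is [+high]. The remaining /ʌ, ə, e/ satisfy [-round], [-low], [-high].

ʌ, ə, e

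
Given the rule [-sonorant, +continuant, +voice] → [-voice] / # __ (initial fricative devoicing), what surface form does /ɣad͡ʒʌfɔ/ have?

/ɣ/ satisfies [-sonorant, +continuant, +voice] and sits in # __. The [-voice] counterpart of the voiced velar fricative is /x/. Other segments in /ɣad͡ʒʌfɔ/ either fail the structural description or are not in the environment, so the surface form is [xad͡ʒʌfɔ].

[xad͡ʒʌfɔ]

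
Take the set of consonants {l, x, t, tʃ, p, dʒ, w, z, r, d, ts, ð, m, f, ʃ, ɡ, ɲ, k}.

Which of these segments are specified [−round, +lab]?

Checking each segment against [−round], [+labial]: /p/ (voiceless bilabial stop), /m/ (bilabial nasal), /f/ (voiceless labiodental fricative) satisfy every feature; every other segment in the inventory fails at least one.

p, m, f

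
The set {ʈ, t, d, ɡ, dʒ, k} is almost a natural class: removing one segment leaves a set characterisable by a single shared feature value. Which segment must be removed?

[delayed release] (equivalently [strident]) groups all but one: /ɡ, t, ʈ, k, d/ share [-delayed release] while /dʒ/ (voiced postalveolar affricate) alone is [+delayed release]. Removing any other segment would not leave a single-feature class that excludes it.

dʒ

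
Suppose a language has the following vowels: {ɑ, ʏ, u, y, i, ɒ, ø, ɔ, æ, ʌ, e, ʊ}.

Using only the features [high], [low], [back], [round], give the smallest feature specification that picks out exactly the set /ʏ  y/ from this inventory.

[+high, −back, +round]

/ʏ, y/ are all [+high], [−back], [+round], and no other segment in the inventory matches all three values. Dropping any one of them over-generates: [−back, +round] alone would also admit /ø/; [+high, +round] alone would also admit /u, ʊ/; [+high, −back] alone would also admit /i/. No other combination of two listed features picks out exactly this set either, so fewer than three features will not do.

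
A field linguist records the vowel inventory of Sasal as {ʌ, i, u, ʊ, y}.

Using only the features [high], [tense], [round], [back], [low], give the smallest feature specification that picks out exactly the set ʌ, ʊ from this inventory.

Every target segment is [−tense] and no other inventory member is, so one feature is enough.

[−tense]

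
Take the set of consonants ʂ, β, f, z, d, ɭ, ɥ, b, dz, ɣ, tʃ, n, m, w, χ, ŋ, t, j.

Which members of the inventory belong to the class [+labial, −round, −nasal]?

β, f, b

Eliminate segments failing any feature: /ʂ, z, d, ɭ, dz, ɣ, tʃ, n, χ, ŋ, t, j/ are [−labial]; /ɥ, w/ are [+round]; /m/ is [+nasal]. The remaining /β, f, b/ satisfy [+labial], [−round], [−nasal].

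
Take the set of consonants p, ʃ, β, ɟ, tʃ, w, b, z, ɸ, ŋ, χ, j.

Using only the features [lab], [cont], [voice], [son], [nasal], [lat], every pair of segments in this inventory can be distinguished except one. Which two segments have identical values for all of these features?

On the given features, /ʃ/ and /χ/ have an identical profile: [-labial], [+continuant], [-voice], [-sonorant], [-nasal], [-lateral]. No other two segments in the inventory coincide on all 6 features. (They do differ in [coronal] and [dorsal], which are not among the given features.)

ʃ, χ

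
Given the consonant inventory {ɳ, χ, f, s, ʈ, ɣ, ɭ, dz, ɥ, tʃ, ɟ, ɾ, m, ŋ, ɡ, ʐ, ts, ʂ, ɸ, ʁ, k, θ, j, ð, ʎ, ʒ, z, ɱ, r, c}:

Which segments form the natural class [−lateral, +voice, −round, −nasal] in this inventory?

First, the [−lateral] segments are /ɳ, χ, f, s, ʈ, ɣ, dz, ɥ, tʃ, ɟ, ɾ, m, ŋ, ɡ, ʐ, ts, ʂ, ɸ, ʁ, k, θ, j, ð, ʒ, z, ɱ, r, c/.
Within that set, [+voice] gives /ɳ, ɣ, dz, ɥ, ɟ, ɾ, m, ŋ, ɡ, ʐ, ʁ, j, ð, ʒ, z, ɱ, r/.
Of those, [−round] gives /ɳ, ɣ, dz, ɟ, ɾ, m, ŋ, ɡ, ʐ, ʁ, j, ð, ʒ, z, ɱ, r/.
Of those, [−nasal] leaves /ɣ, dz, ɟ, ɾ, ɡ, ʐ, ʁ, j, ð, ʒ, z, r/.

ɣ, dz, ɟ, ɾ, ɡ, ʐ, ʁ, j, ð, ʒ, z, r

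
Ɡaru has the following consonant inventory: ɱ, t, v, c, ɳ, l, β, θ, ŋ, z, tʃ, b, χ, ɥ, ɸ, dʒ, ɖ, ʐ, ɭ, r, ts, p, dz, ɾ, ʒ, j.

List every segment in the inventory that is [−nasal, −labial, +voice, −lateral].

z, dʒ, ɖ, ʐ, r, dz, ɾ, ʒ, j

Eliminate segments failing any feature: /ɱ, ɳ, ŋ/ are [+nasal]; /t, c, θ, tʃ, χ, ts/ are [−voice]; /v, β, b, ɥ, ɸ, p/ are [+labial]; /l, ɭ/ are [+lateral]. The remaining /z, dʒ, ɖ, ʐ, r, dz, ɾ, ʒ, j/ satisfy [−nasal], [−labial], [+voice], [−lateral].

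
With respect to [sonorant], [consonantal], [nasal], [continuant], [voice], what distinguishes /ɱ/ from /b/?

[sonorant], [nasal]

/ɱ/ (labiodental nasal) and /b/ (voiced bilabial stop) agree on [+consonantal], [-continuant], [+voice]. They differ on [sonorant] (/ɱ/ [+], /b/ [-]), [nasal] (/ɱ/ [+], /b/ [-]).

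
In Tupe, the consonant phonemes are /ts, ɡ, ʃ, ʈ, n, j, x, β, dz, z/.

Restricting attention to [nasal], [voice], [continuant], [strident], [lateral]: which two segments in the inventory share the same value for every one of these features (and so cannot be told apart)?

/j/ (palatal glide) and /β/ (voiced bilabial fricative) are both [−nasal], [+voice], [+continuant], [−strident], [−lateral], so none of the listed features separates them. (They do differ in [sonorant], [labial] and [dorsal], which are not among the given features.) Every other pair in the inventory differs on at least one listed feature.

j, β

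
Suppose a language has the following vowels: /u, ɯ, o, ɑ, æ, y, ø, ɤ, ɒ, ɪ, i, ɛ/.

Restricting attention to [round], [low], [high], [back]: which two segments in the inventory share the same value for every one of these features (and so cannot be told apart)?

ɪ, i

/ɪ/ (high front unrounded lax vowel) and /i/ (high front unrounded tense vowel) are both [−round], [−low], [+high], [−back], so none of the listed features separates them. (They do differ in [tense], which is not among the given features.) Every other pair in the inventory differs on at least one listed feature.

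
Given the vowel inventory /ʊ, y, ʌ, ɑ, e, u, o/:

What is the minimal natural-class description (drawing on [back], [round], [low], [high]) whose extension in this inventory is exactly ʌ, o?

The class [−high], [−low], [+back] has exactly /ʌ, o/ as its extension in this inventory. No smaller conjunction from the listed features achieves this: [−low, +back] alone would also admit /ʊ, u/; [−high, +back] alone would also admit /ɑ/; [−high, −low] alone would also admit /e/; and checking the remaining two-feature bundles turns up none with this extension.

[−high, −low, +back]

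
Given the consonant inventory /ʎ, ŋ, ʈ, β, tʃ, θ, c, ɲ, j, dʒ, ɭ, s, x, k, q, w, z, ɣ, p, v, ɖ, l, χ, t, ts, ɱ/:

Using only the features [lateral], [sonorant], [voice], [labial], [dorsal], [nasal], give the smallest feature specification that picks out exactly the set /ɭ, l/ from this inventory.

Every target segment is [+lateral], [-dorsal]; each remaining inventory member fails at least one of these. Each conjunct is needed — [-dorsal] alone would also admit /ʈ, β, tʃ, θ, …/; [+lateral] alone would also admit /ʎ/ — and no other single listed feature has exactly this extension, so two is the minimum.

[+lateral, -dorsal]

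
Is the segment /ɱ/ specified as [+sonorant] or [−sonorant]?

As the labiodental nasal, /ɱ/ is [+sonorant].

[+sonorant]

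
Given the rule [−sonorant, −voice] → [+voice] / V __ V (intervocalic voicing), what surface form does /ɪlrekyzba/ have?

/k/ satisfies [−sonorant, −voice] and sits in V __ V. The [+voice] counterpart of the voiceless velar stop is /ɡ/. Other segments in /ɪlrekyzba/ either fail the structural description or are not in the environment, so the surface form is [ɪlreɡyzba].

[ɪlreɡyzba]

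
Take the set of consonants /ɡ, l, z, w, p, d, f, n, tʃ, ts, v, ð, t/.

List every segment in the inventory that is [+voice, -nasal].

Among the inventory, the [+voice] segments are /ɡ, l, z, w, d, n, v, ð/.
Then [-nasal] leaves /ɡ, l, z, w, d, v, ð/.

ɡ, l, z, w, d, v, ð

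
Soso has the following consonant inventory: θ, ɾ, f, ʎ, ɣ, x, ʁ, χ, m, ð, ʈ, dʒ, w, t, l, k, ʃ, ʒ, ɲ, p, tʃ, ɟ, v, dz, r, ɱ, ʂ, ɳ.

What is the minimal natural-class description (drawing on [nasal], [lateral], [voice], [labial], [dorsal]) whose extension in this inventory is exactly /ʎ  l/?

[+lateral]

/ʎ, l/ are exactly the [+lateral] segments in the inventory, so a single feature suffices.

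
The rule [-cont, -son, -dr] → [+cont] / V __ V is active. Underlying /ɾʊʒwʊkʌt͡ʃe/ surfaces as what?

The only segment in the rule's environment that also matches [-cont, -son, -dr] is /k/. Applying [+continuant] turns the voiceless velar stop into /x/ (voiceless velar fricative), giving [ɾʊʒwʊxʌt͡ʃe].

[ɾʊʒwʊxʌt͡ʃe]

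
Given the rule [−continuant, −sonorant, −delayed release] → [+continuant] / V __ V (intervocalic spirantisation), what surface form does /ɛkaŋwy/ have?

[ɛxaŋwy]

Only /k/ occurs between two vowels (/ɛ/ __ /a/) and matches the structural description. It is a voiceless velar stop, so [−continuant, −sonorant, −delayed release] holds; changing it to [+continuant] with all other features held fixed yields /x/ (voiceless velar fricative). No other segment meets both the structural description and the environment, so the output is [ɛxaŋwy].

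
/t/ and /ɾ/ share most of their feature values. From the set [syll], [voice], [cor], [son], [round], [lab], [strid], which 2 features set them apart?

[sonorant], [voice]

The two segments share [-syllabic], [+coronal], [-round], [-labial], [-strident]. The only features from the list on which they differ: /t/ is [-sonorant] while /ɾ/ is [+sonorant]; /t/ is [-voice] while /ɾ/ is [+voice].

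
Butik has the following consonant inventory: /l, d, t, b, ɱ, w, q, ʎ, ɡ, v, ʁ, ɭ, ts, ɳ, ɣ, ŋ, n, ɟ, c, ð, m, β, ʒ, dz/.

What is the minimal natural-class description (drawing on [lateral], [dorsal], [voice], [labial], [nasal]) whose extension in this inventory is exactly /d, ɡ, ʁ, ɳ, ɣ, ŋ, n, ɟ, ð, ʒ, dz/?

Every target segment is [+voice], [-lateral], [-labial]; each remaining inventory member fails at least one of these. Each conjunct is needed — [-lateral, -labial] alone would also admit /t, q, ts, c/; [+voice, -labial] alone would also admit /l, ʎ, ɭ/; [+voice, -lateral] alone would also admit /b, ɱ, w, v, …/ — and no other combination of two listed features has exactly this extension, so three is the minimum.

[+voice, -lateral, -labial]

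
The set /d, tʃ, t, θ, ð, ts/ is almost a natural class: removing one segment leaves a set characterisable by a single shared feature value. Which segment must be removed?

tʃ

[anterior] groups all but one: /ts, θ, d, t, ð/ share [+anterior] while /tʃ/ (voiceless postalveolar affricate) alone is [-anterior]. Removing any other segment would not leave a single-feature class that excludes it.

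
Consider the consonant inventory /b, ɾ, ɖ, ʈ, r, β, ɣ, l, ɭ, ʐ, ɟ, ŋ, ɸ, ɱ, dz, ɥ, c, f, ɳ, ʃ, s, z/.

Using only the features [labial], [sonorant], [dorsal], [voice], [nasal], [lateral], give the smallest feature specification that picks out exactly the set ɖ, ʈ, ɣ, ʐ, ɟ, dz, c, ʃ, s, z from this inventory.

[-sonorant, -labial]

/ɖ, ʈ, ɣ, ʐ, ɟ, dz, c, ʃ, s, z/ are all [-sonorant], [-labial], and no other segment in the inventory matches both values. Dropping any one of them over-generates: [-labial] alone would also admit /ɾ, r, l, ɭ, …/; [-sonorant] alone would also admit /b, β, ɸ, f/. No other single listed feature picks out exactly this set either, so fewer than two features will not do.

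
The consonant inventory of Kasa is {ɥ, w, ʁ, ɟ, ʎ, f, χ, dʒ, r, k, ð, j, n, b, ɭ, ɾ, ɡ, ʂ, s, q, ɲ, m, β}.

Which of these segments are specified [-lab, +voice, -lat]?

Eliminate segments failing any feature: /ɥ, w, f, b, m, β/ are [+labial]; /ʎ, ɭ/ are [+lateral]; /χ, k, ʂ, s, q/ are [-voice]. The remaining /ʁ, ɟ, dʒ, r, ð, j, n, ɾ, ɡ, ɲ/ satisfy [-labial], [+voice], [-lateral].

ʁ, ɟ, dʒ, r, ð, j, n, ɾ, ɡ, ɲ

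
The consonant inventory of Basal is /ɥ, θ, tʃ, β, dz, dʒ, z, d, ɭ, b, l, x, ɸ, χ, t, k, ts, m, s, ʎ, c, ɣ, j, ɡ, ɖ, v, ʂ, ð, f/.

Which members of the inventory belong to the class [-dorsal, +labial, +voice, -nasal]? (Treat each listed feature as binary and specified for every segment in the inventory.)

Eliminate segments failing any feature: /ɥ, x, χ, k, ʎ, c, ɣ, j, ɡ/ are [+dorsal]; /θ, tʃ, dz, dʒ, z, d, ɭ, l, t, ts, s, ɖ, ʂ, ð/ are [-labial]; /ɸ, f/ are [-voice]; /m/ is [+nasal]. The remaining /β, b, v/ satisfy [-dorsal], [+labial], [+voice], [-nasal].

β, b, v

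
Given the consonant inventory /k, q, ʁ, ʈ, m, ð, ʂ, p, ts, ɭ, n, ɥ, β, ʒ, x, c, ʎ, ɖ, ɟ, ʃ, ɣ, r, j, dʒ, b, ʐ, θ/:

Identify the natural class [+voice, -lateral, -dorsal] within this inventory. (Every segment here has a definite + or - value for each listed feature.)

m, ð, n, β, ʒ, ɖ, r, dʒ, b, ʐ

The [+voice] segments are /ʁ, m, ð, ɭ, n, ɥ, β, ʒ, ʎ, ɖ, ɟ, ɣ, r, j, dʒ, b, ʐ/.
Among these, [-lateral] gives /ʁ, m, ð, n, ɥ, β, ʒ, ɖ, ɟ, ɣ, r, j, dʒ, b, ʐ/.
Within that set, [-dorsal] leaves /m, ð, n, β, ʒ, ɖ, r, dʒ, b, ʐ/.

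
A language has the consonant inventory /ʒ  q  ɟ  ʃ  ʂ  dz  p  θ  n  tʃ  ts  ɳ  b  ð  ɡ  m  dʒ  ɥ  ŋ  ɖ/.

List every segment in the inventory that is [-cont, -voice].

Checking each segment against [-continuant], [-voice]: /q/ (voiceless uvular stop), /p/ (voiceless bilabial stop), /tʃ/ (voiceless postalveolar affricate), /ts/ (voiceless alveolar affricate) satisfy every feature; every other segment in the inventory fails at least one.

q, p, tʃ, ts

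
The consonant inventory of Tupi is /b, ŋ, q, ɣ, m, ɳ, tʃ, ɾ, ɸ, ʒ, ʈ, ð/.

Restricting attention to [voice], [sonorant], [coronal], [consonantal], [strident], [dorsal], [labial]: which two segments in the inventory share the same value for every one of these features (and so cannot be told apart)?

/ɾ/ (alveolar tap) and /ɳ/ (retroflex nasal) are both [+voice], [+sonorant], [+coronal], [+consonantal], [−strident], [−dorsal], [−labial], so none of the listed features separates them. (They do differ in [nasal] and [anterior], which are not among the given features.) Every other pair in the inventory differs on at least one listed feature.

ɾ, ɳ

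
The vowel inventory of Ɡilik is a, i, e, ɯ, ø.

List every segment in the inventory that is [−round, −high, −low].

e

Checking each segment against [−round], [−high], [−low]: /e/ (mid front unrounded tense vowel) satisfies every feature; every other segment in the inventory fails at least one.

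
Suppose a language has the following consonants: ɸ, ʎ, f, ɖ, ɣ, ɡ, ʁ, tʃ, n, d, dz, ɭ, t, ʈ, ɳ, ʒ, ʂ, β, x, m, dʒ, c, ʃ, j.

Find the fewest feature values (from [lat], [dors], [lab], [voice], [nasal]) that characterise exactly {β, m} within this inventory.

[+voice, +lab]

The class [+voice], [+labial] has exactly /β, m/ as its extension in this inventory. No smaller conjunction from the listed features achieves this: [+labial] alone would also admit /ɸ, f/; [+voice] alone would also admit /ʎ, ɖ, ɣ, ɡ, …/; and checking the remaining single features turns up none with this extension.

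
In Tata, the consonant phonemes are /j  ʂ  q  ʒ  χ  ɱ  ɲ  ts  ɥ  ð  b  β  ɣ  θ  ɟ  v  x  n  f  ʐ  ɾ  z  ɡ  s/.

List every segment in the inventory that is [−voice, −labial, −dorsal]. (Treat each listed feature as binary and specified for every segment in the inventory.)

ʂ, ts, θ, s

The [−voice] segments are /ʂ, q, χ, ts, θ, x, f, s/.
Within that set, [−labial] gives /ʂ, q, χ, ts, θ, x, s/.
Within that set, [−dorsal] leaves /ʂ, ts, θ, s/.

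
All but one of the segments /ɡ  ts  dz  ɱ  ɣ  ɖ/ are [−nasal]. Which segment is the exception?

/ɖ, ɣ, dz, ts, ɡ/ are all [−nasal]; /ɱ/ (labiodental nasal) is [+nasal].

ɱ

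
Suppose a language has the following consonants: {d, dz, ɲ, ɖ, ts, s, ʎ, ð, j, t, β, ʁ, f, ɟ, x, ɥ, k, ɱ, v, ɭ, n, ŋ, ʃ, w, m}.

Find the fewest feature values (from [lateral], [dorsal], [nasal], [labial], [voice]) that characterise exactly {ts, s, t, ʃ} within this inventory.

[-voice, -labial, -dorsal]

Every target segment is [-voice], [-labial], [-dorsal]; each remaining inventory member fails at least one of these. Each conjunct is needed — [-labial, -dorsal] alone would also admit /d, dz, ɖ, ð, …/; [-voice, -dorsal] alone would also admit /f/; [-voice, -labial] alone would also admit /x, k/ — and no other combination of two listed features has exactly this extension, so three is the minimum.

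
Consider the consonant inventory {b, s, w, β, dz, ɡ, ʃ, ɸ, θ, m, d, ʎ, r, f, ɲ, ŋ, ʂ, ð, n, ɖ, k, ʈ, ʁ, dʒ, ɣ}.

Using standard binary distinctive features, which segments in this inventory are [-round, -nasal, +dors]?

Among the inventory, the [-round] segments are /b, s, β, dz, ɡ, ʃ, ɸ, θ, m, d, ʎ, r, f, ɲ, ŋ, ʂ, ð, n, ɖ, k, ʈ, ʁ, dʒ, ɣ/.
Of those, [-nasal] gives /b, s, β, dz, ɡ, ʃ, ɸ, θ, d, ʎ, r, f, ʂ, ð, ɖ, k, ʈ, ʁ, dʒ, ɣ/.
Intersecting with [+dorsal] leaves /ɡ, ʎ, k, ʁ, ɣ/.

ɡ, ʎ, k, ʁ, ɣ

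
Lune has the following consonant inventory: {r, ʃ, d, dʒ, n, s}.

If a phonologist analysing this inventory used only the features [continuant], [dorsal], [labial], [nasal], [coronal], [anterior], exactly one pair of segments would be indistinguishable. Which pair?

s, r

On the given features, /s/ and /r/ have an identical profile: [+continuant], [−dorsal], [−labial], [−nasal], [+coronal], [+anterior]. No other two segments in the inventory coincide on all 6 features. (They do differ in [sonorant], [voice] and [strident], which are not among the given features.)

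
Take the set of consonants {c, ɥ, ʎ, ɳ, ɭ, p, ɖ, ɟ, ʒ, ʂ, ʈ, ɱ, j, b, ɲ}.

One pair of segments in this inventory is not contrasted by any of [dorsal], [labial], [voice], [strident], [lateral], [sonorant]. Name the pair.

/ɲ/ (palatal nasal) and /j/ (palatal glide) are both [+dorsal], [-labial], [+voice], [-strident], [-lateral], [+sonorant], so none of the listed features separates them. (They do differ in [nasal] and [continuant], which are not among the given features.) Every other pair in the inventory differs on at least one listed feature.

ɲ, j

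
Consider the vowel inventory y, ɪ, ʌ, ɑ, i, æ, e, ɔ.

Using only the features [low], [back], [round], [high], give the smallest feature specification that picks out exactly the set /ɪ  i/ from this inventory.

The class [+high], [−round] has exactly /ɪ, i/ as its extension in this inventory. No smaller conjunction from the listed features achieves this: [−round] alone would also admit /ʌ, ɑ, æ, e/; [+high] alone would also admit /y/; and checking the remaining single features turns up none with this extension.

[+high, −round]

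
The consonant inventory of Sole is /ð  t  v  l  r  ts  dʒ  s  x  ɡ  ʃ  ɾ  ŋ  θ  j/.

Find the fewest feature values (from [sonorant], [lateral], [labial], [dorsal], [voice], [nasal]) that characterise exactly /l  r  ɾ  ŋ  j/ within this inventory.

[+sonorant]

/l, r, ɾ, ŋ, j/ are exactly the [+sonorant] segments in the inventory, so a single feature suffices.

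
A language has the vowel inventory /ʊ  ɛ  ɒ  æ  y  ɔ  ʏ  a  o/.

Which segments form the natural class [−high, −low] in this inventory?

Among the inventory, the [−high] segments are /ɛ, ɒ, æ, ɔ, a, o/.
Of those, [−low] leaves /ɛ, ɔ, o/.

ɛ, ɔ, o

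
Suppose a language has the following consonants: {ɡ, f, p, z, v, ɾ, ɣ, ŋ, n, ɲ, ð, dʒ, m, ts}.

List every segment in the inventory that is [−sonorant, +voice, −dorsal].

z, v, ð, dʒ

Eliminate segments failing any feature: /ɡ, ɣ/ are [+dorsal]; /f, p, ts/ are [−voice]; /ɾ, ŋ, n, ɲ, m/ are [+sonorant]. The remaining /z, v, ð, dʒ/ satisfy [−sonorant], [+voice], [−dorsal].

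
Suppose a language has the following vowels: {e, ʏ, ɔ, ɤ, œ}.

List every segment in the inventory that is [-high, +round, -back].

Eliminate segments failing any feature: /e, ɤ/ are [-round]; /ʏ/ is [+high]; /ɔ/ is [+back]. The remaining /œ/ satisfy [-high], [+round], [-back].

œ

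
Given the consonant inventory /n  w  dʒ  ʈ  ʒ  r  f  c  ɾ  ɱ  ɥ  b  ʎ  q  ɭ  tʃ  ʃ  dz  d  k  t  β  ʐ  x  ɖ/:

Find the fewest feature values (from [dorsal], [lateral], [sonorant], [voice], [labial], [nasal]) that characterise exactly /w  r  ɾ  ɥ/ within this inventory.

[+sonorant, -nasal, -lateral]

The class [+sonorant], [-nasal], [-lateral] has exactly /w, r, ɾ, ɥ/ as its extension in this inventory. No smaller conjunction from the listed features achieves this: [-nasal, -lateral] alone would also admit /dʒ, ʈ, ʒ, f, …/; [+sonorant, -lateral] alone would also admit /n, ɱ/; [+sonorant, -nasal] alone would also admit /ʎ, ɭ/; and checking the remaining two-feature bundles turns up none with this extension.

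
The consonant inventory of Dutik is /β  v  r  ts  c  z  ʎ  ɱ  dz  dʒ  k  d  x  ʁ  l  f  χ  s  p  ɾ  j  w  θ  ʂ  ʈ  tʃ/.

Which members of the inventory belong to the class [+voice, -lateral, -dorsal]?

Checking each segment against [+voice], [-lateral], [-dorsal]: /β/ (voiced bilabial fricative), /v/ (voiced labiodental fricative), /r/ (alveolar trill), /z/ (voiced alveolar fricative), /ɱ/ (labiodental nasal), /dz/ (voiced alveolar affricate), among others, satisfy every feature; every other segment in the inventory fails at least one.

β, v, r, z, ɱ, dz, dʒ, d, ɾ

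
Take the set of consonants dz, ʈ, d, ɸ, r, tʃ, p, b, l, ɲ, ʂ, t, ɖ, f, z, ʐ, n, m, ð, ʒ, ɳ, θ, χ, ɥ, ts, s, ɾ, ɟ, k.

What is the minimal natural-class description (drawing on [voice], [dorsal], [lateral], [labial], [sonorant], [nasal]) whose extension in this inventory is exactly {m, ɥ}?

[+sonorant, +labial]

/m, ɥ/ are all [+sonorant], [+labial], and no other segment in the inventory matches both values. Dropping any one of them over-generates: [+labial] alone would also admit /ɸ, p, b, f/; [+sonorant] alone would also admit /r, l, ɲ, n, …/. No other single listed feature picks out exactly this set either, so fewer than two features will not do.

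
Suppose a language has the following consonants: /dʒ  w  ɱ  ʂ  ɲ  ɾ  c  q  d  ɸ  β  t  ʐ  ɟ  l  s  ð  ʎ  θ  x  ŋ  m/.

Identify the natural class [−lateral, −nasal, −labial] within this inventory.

Checking each segment against [−lateral], [−nasal], [−labial]: /dʒ/ (voiced postalveolar affricate), /ʂ/ (voiceless retroflex fricative), /ɾ/ (alveolar tap), /c/ (voiceless palatal stop), /q/ (voiceless uvular stop), /d/ (voiced alveolar stop), among others, satisfy every feature; every other segment in the inventory fails at least one.

dʒ, ʂ, ɾ, c, q, d, t, ʐ, ɟ, s, ð, θ, x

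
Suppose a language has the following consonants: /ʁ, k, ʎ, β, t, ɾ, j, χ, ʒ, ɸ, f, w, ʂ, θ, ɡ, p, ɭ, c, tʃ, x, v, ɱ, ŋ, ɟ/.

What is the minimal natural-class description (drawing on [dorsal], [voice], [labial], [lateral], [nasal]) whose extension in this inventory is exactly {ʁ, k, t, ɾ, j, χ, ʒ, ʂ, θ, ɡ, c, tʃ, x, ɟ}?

/ʁ, k, t, ɾ, j, χ, ʒ, ʂ, θ, ɡ, c, tʃ, x, ɟ/ are all [−nasal], [−lateral], [−labial], and no other segment in the inventory matches all three values. Dropping any one of them over-generates: [−lateral, −labial] alone would also admit /ŋ/; [−nasal, −labial] alone would also admit /ʎ, ɭ/; [−nasal, −lateral] alone would also admit /β, ɸ, f, w, …/. No other combination of two listed features picks out exactly this set either, so fewer than three features will not do.

[−nasal, −lateral, −labial]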